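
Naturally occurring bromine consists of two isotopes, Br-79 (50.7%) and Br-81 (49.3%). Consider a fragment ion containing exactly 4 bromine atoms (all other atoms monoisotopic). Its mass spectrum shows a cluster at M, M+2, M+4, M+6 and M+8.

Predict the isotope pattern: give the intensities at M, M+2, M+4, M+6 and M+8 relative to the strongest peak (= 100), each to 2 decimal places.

17.63 : 68.56 : 100.00 : 64.83 : 15.76

Expanding (0.507 + 0.493)^4:
P(M) = 0.507^4 = 0.066074
P(M+2) = 4 × 0.507^3 × 0.493^1 = 0.256999
P(M+4) = 6 × 0.507^2 × 0.493^2 = 0.374853
P(M+6) = 4 × 0.507^1 × 0.493^3 = 0.243001
P(M+8) = 0.493^4 = 0.059073
The M+4 peak is largest (0.374853); scaling to 100 gives 17.63 : 68.56 : 100.00 : 64.83 : 15.76.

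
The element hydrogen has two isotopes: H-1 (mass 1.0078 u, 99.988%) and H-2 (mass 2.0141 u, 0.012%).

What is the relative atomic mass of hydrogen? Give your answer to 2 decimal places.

Ar = Σ fᵢ·mᵢ = 0.99988 × 1.0078 + 0.00012 × 2.0141
= 1.00768 + 0.00024 = 1.00792 u

1.01 u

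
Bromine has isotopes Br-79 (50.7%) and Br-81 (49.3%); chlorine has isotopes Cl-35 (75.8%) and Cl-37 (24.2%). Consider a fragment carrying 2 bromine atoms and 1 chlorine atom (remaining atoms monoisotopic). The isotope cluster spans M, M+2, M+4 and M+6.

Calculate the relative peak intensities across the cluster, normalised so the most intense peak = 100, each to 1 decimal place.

44.2 : 100.0 : 69.2 : 13.3

Bromine pattern (n=2): 0.257049 : 0.499902 : 0.243049
Chlorine pattern (n=1): 0.7580 : 0.2420
Convolve the two distributions (both contribute in 2-u steps):
  M: 0.257049×0.7580 = 0.194843
  M+2: 0.257049×0.2420 + 0.499902×0.7580 = 0.441132
  M+4: 0.499902×0.2420 + 0.243049×0.7580 = 0.305207
  M+6: 0.243049×0.2420 = 0.058818
Scale to base peak (0.441132) = 100: 44.2 : 100.0 : 69.2 : 13.3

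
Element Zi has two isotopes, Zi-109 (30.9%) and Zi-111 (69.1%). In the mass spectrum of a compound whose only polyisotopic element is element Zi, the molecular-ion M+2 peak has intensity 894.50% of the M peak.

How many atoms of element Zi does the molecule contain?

For n independent Zi atoms, I(M+2)/I(M) = n · (abundance Zi-111) / (abundance Zi-109) = n · 0.691/0.309.
n = 8.9450 × 0.309/0.691 = 4.00 ≈ 4

4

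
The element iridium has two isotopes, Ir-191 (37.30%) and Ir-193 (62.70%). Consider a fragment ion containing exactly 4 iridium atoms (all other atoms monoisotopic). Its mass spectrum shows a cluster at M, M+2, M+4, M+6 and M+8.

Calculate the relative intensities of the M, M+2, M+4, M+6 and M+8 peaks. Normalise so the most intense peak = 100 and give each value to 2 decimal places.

5.26 : 35.39 : 89.23 : 100.00 : 42.02

Expanding (0.3730 + 0.6270)^4:
P(M) = 0.3730^4 = 0.019357
P(M+2) = 4 × 0.3730^3 × 0.6270^1 = 0.130153
P(M+4) = 6 × 0.3730^2 × 0.6270^2 = 0.328174
P(M+6) = 4 × 0.3730^1 × 0.6270^3 = 0.367766
P(M+8) = 0.6270^4 = 0.154550
The M+6 peak is largest (0.367766); scaling to 100 gives 5.26 : 35.39 : 89.23 : 100.00 : 42.02.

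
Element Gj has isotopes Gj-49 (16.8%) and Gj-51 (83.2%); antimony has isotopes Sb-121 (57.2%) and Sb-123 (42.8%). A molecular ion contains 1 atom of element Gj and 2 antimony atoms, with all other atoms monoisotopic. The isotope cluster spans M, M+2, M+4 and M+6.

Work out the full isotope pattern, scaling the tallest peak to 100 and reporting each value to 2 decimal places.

12.55 : 80.90 : 100.00 : 34.78

Element Gj pattern (n=1): 0.1680 : 0.8320
Antimony pattern (n=2): 0.327184 : 0.489632 : 0.183184
Convolve the two distributions (both contribute in 2-u steps):
  M: 0.1680×0.327184 = 0.054967
  M+2: 0.1680×0.489632 + 0.8320×0.327184 = 0.354475
  M+4: 0.1680×0.183184 + 0.8320×0.489632 = 0.438149
  M+6: 0.8320×0.183184 = 0.152409
Scale to base peak (0.438149) = 100: 12.55 : 80.90 : 100.00 : 34.78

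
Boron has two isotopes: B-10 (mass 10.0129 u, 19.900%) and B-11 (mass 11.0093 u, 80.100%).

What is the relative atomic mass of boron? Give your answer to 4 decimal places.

10.8110 u

The abundance-weighted mean is 0.19900 × 10.0129 + 0.80100 × 11.0093
= 1.99257 + 8.81845 = 10.81102 u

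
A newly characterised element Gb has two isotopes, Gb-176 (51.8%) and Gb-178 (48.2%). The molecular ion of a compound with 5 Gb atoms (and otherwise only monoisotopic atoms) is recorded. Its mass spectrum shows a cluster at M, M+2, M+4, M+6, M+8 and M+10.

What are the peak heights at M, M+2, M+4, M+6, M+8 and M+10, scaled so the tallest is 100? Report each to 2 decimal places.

11.55 : 53.73 : 100.00 : 93.05 : 43.29 : 8.06

The 5 Gb atoms are independent, so intensities follow the terms of (0.518 + 0.482)^5.
P(M) = 0.518^5 = 0.037295
P(M+2) = 5 × 0.518^4 × 0.482^1 = 0.173515
P(M+4) = 10 × 0.518^3 × 0.482^2 = 0.322911
P(M+6) = 10 × 0.518^2 × 0.482^3 = 0.300470
P(M+8) = 5 × 0.518^1 × 0.482^4 = 0.139794
P(M+10) = 0.482^5 = 0.026016
The M+4 peak is largest (0.322911); scaling to 100 gives 11.55 : 53.73 : 100.00 : 93.05 : 43.29 : 8.06.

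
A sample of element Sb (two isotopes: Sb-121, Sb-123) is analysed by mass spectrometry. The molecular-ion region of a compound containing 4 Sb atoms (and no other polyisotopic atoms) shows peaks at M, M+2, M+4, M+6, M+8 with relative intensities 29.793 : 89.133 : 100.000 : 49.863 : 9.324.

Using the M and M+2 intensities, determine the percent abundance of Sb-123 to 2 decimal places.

42.79%

Let p = fractional abundance of Sb-121. I(M+2)/I(M) = [C(4,1)·p^3·(1−p)] / p^4 = 4·(1−p)/p = 89.133/29.793 = 2.9917
(1−p)/p = 2.9917/4 = 0.7479  ⇒  p = 1/(1 + 0.7479) = 0.5721
Sb-121: 57.21%, Sb-123: 42.79%.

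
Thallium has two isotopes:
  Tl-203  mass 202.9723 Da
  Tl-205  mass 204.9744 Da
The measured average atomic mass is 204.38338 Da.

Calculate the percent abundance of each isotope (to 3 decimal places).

Tl-203: 29.520%, Tl-205: 70.480%

Writing the weighted mean with unknown fraction x of Tl-203:
202.9723·x + 204.9744·(1 − x) = 204.38338
(202.9723 − 204.9744)·x = 204.38338 − 204.9744
x = -0.59102 / -2.0021 = 0.29520 → 29.520% Tl-203, 70.480% Tl-205.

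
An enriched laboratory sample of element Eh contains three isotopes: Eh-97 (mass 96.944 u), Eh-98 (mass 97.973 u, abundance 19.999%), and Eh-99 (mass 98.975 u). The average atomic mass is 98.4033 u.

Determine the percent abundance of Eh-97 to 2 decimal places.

Let x and y be the fractions of Eh-97 and Eh-99. Then x + y = 1 − 0.19999 = 0.80001 and 96.944x + 98.975y = 98.4033 − 0.19999×97.973 = 78.80967973.
Substituting: 96.944x + 98.975(0.80001 − x) = 78.80967973
(96.944 − 98.975)x = -0.37131002  ⇒  x = 0.18282, y = 0.61719
Eh-97: 18.28%, Eh-99: 61.72%.

18.28%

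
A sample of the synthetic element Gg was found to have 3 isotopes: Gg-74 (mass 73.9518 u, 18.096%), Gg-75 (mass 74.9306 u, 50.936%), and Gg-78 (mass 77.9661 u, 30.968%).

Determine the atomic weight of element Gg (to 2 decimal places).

75.69 u

Ar = Σ fᵢ·mᵢ = 0.18096 × 73.9518 + 0.50936 × 74.9306 + 0.30968 × 77.9661
= 13.38232 + 38.16665 + 24.14454 = 75.69351 u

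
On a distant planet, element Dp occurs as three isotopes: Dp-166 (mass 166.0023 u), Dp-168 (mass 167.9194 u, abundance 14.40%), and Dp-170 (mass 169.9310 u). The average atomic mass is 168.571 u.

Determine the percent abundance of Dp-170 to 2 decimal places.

58.36%

The remaining 85.60% is split between Dp-166 (fraction x) and Dp-170 (fraction 0.8560 − x).
Substituting: 166.0023x + 169.9310(0.8560 − x) = 144.3906064
(166.0023 − 169.9310)x = -1.0703296  ⇒  x = 0.27244, y = 0.58356
Dp-166: 27.24%, Dp-170: 58.36%.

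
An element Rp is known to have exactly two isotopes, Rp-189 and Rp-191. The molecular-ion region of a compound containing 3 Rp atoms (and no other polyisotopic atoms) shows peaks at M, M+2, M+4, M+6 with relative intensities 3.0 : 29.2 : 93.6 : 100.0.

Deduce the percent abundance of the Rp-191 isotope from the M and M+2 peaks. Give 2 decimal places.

Let p = fractional abundance of Rp-189. I(M+2)/I(M) = [C(3,1)·p^2·(1−p)] / p^3 = 3·(1−p)/p = 29.2/3.0 = 9.7333
(1−p)/p = 9.7333/3 = 3.2444  ⇒  p = 1/(1 + 3.2444) = 0.2356
Rp-189: 23.56%, Rp-191: 76.44%.

76.44%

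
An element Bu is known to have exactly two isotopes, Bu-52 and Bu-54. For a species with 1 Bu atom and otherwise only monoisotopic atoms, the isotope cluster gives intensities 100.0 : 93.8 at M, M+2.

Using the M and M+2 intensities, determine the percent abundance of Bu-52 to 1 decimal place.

51.6%

Let p = fractional abundance of Bu-52. I(M+2)/I(M) = [C(1,1)·p^0·(1−p)] / p^1 = 1·(1−p)/p = 93.8/100.0 = 0.9380
(1−p)/p = 0.9380/1 = 0.9380  ⇒  p = 1/(1 + 0.9380) = 0.5160
Bu-52: 51.6%, Bu-54: 48.4%.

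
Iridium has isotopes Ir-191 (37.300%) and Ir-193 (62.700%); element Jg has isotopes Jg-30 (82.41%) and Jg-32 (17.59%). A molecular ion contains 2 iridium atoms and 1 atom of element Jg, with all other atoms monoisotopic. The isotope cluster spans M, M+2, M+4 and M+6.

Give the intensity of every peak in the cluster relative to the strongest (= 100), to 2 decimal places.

27.97 : 100.00 : 99.10 : 16.87

Iridium pattern (n=2): 0.139129 : 0.467742 : 0.393129
Element Jg pattern (n=1): 0.8241 : 0.1759
Convolve the two distributions (both contribute in 2-u steps):
  M: 0.139129×0.8241 = 0.114656
  M+2: 0.139129×0.1759 + 0.467742×0.8241 = 0.409939
  M+4: 0.467742×0.1759 + 0.393129×0.8241 = 0.406253
  M+6: 0.393129×0.1759 = 0.069151
Scale to base peak (0.409939) = 100: 27.97 : 100.00 : 99.10 : 16.87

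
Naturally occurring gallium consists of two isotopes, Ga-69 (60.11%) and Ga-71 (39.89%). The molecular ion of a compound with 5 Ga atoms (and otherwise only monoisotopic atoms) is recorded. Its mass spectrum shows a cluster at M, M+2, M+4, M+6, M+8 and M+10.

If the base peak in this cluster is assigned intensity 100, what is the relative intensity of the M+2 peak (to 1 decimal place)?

75.3

(0.6011 + 0.3989)^5 gives M 0.0785, M+2 0.2604, M+4 0.3456, M+6 0.2293, M+8 0.0761, M+10 0.0101; the largest is M+4.
P(M+4) = C(5,2) × 0.6011^3 × 0.3989^2 = 10 × 0.21719018 × 0.15912121 = 0.345596 (base)
P(M+2) = C(5,1) × 0.6011^4 × 0.3989^1 = 5 × 0.13055302 × 0.3989 = 0.260388
Relative intensity = 0.260388 / 0.345596 × 100 = 75.3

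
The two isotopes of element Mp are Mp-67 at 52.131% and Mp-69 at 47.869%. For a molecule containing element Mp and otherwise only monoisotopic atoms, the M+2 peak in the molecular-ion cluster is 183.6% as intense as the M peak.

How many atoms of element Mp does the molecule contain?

The M+2/M ratio from n Mp atoms is n · q/p = n · 0.47869/0.52131.
n = 1.836 × 0.52131/0.47869 = 2.00 ≈ 2

2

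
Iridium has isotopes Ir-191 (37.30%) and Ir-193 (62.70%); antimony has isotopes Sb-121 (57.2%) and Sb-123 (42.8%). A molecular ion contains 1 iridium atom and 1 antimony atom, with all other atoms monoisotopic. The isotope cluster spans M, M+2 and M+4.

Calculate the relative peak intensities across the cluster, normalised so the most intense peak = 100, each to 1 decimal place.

Iridium pattern (n=1): 0.3730 : 0.6270
Antimony pattern (n=1): 0.5720 : 0.4280
Convolve the two distributions (both contribute in 2-u steps):
  M: 0.3730×0.5720 = 0.213356
  M+2: 0.3730×0.4280 + 0.6270×0.5720 = 0.518288
  M+4: 0.6270×0.4280 = 0.268356
Scale to base peak (0.518288) = 100: 41.2 : 100.0 : 51.8

41.2 : 100.0 : 51.8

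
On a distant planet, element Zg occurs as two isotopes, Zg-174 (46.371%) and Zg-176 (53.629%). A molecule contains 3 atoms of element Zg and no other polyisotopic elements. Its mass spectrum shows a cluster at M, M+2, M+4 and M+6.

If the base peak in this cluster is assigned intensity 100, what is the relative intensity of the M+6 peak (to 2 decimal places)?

38.55

Binomial terms of (0.46371 + 0.53629)^3: M 0.0997, M+2 0.3460, M+4 0.4001, M+6 0.1542 → M+4 is the base peak.
P(M+4) = C(3,2) × 0.46371^1 × 0.53629^2 = 3 × 0.46371 × 0.28760696 = 0.400099 (base)
P(M+6) = C(3,3) × 0.46371^0 × 0.53629^3 = 1 × 1.0000 × 0.15424074 = 0.154241
Relative intensity = 0.154241 / 0.400099 × 100 = 38.55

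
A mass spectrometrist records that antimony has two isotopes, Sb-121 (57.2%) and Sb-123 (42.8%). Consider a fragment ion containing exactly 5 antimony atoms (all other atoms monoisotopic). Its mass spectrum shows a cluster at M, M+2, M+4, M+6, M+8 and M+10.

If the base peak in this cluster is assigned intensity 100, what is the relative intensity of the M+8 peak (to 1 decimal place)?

Binomial terms of (0.572 + 0.428)^5: M 0.0612, M+2 0.2291, M+4 0.3428, M+6 0.2565, M+8 0.0960, M+10 0.0144 → M+4 is the base peak.
P(M+4) = C(5,2) × 0.572^3 × 0.428^2 = 10 × 0.18714925 × 0.183184 = 0.342827 (base)
P(M+8) = C(5,4) × 0.572^1 × 0.428^4 = 5 × 0.5720 × 0.03355638 = 0.095971
Relative intensity = 0.095971 / 0.342827 × 100 = 28.0

28.0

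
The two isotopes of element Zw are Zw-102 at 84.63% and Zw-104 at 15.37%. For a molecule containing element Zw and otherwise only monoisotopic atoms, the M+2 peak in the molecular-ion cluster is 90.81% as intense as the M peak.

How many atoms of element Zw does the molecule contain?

5

With n Zw atoms, P(M+2)/P(M) = C(n,1)·p^(n−1)q / p^n = n·q/p = n · 0.1537/0.8463.
n = 0.9081 × 0.8463/0.1537 = 5.00 ≈ 5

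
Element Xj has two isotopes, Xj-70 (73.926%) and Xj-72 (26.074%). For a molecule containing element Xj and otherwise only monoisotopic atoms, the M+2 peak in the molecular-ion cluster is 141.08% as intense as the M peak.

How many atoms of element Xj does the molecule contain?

With n Xj atoms, P(M+2)/P(M) = C(n,1)·p^(n−1)q / p^n = n·q/p = n · 0.26074/0.73926.
n = 1.4108 × 0.73926/0.26074 = 4.00 ≈ 4

4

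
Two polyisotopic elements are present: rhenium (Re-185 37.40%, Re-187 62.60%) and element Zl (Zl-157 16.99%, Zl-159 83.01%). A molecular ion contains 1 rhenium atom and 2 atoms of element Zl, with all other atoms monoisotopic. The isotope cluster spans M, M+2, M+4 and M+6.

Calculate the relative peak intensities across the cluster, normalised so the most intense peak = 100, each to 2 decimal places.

2.49 : 28.45 : 100.00 : 99.33

Rhenium pattern (n=1): 0.3740 : 0.6260
Element Zl pattern (n=2): 0.02886601 : 0.28206798 : 0.68906601
Convolve the two distributions (both contribute in 2-u steps):
  M: 0.3740×0.02886601 = 0.010796
  M+2: 0.3740×0.28206798 + 0.6260×0.02886601 = 0.123564
  M+4: 0.3740×0.68906601 + 0.6260×0.28206798 = 0.434285
  M+6: 0.6260×0.68906601 = 0.431355
Scale to base peak (0.434285) = 100: 2.49 : 28.45 : 100.00 : 99.33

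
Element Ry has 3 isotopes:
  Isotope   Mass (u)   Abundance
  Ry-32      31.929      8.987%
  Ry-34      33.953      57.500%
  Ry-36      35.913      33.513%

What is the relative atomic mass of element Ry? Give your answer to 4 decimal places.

Average mass = Σ (abundance × isotope mass) = 0.08987 × 31.929 + 0.57500 × 33.953 + 0.33513 × 35.913
= 2.86946 + 19.52298 + 12.03552 = 34.42796 u

34.4280 u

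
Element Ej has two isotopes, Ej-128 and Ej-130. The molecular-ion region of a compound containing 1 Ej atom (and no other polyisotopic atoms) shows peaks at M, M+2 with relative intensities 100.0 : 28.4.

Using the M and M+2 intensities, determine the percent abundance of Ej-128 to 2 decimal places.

77.88%

If p is the fraction of Ej that is Ej-128, then I(M+2)/I(M) = [C(1,1)·p^0·(1−p)] / p^1 = 1·(1−p)/p = 28.4/100.0 = 0.2840
(1−p)/p = 0.2840/1 = 0.2840  ⇒  p = 1/(1 + 0.2840) = 0.7788
Ej-128: 77.88%, Ej-130: 22.12%.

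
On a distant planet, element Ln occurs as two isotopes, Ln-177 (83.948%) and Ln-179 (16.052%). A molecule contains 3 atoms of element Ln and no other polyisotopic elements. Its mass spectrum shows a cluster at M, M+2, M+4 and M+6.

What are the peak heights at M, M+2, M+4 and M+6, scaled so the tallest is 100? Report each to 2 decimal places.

100.00 : 57.36 : 10.97 : 0.70

Each Ln atom is independently Ln-177 (p = 0.83948) or Ln-179 (q = 0.16052); the cluster is the binomial expansion (p + q)^3.
P(M) = 0.83948^3 = 0.591604
P(M+2) = 3 × 0.83948^2 × 0.16052^1 = 0.339368
P(M+4) = 3 × 0.83948^1 × 0.16052^2 = 0.064892
P(M+6) = 0.16052^3 = 0.004136
The M peak is largest (0.591604); scaling to 100 gives 100.00 : 57.36 : 10.97 : 0.70.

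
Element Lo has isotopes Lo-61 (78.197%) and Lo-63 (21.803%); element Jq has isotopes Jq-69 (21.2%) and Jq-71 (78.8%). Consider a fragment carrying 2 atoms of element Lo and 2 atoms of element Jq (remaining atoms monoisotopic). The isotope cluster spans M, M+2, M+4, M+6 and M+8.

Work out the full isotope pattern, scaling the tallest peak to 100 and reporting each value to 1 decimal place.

Element Lo pattern (n=2): 0.61147708 : 0.34098584 : 0.04753708
Element Jq pattern (n=2): 0.044944 : 0.334112 : 0.620944
Convolve the two distributions (both contribute in 2-u steps):
  M: 0.61147708×0.044944 = 0.027482
  M+2: 0.61147708×0.334112 + 0.34098584×0.044944 = 0.219627
  M+4: 0.61147708×0.620944 + 0.34098584×0.334112 + 0.04753708×0.044944 = 0.495757
  M+6: 0.34098584×0.620944 + 0.04753708×0.334112 = 0.227616
  M+8: 0.04753708×0.620944 = 0.029518
Scale to base peak (0.495757) = 100: 5.5 : 44.3 : 100.0 : 45.9 : 6.0

5.5 : 44.3 : 100.0 : 45.9 : 6.0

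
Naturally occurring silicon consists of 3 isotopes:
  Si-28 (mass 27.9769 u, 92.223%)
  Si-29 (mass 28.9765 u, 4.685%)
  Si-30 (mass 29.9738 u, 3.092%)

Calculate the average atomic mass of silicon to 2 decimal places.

Average mass = Σ (abundance × isotope mass) = 0.92223 × 27.9769 + 0.04685 × 28.9765 + 0.03092 × 29.9738
= 25.80114 + 1.35755 + 0.92679 = 28.08548 u

28.09 u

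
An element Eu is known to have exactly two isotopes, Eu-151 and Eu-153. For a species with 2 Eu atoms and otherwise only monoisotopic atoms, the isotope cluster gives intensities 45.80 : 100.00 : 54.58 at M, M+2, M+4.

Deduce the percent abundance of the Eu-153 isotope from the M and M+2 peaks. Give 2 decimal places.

52.19%

If p is the fraction of Eu that is Eu-151, then I(M+2)/I(M) = [C(2,1)·p^1·(1−p)] / p^2 = 2·(1−p)/p = 100.00/45.80 = 2.1834
(1−p)/p = 2.1834/2 = 1.0917  ⇒  p = 1/(1 + 1.0917) = 0.4781
Eu-151: 47.81%, Eu-153: 52.19%.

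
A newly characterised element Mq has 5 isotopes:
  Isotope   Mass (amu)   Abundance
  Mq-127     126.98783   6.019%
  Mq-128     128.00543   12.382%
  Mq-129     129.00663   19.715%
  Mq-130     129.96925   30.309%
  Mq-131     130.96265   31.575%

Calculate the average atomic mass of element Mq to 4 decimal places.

The abundance-weighted mean is 0.06019 × 126.98783 + 0.12382 × 128.00543 + 0.19715 × 129.00663 + 0.30309 × 129.96925 + 0.31575 × 130.96265
= 7.643397 + 15.849632 + 25.433657 + 39.392380 + 41.351457 = 129.670523 amu

129.6705 amu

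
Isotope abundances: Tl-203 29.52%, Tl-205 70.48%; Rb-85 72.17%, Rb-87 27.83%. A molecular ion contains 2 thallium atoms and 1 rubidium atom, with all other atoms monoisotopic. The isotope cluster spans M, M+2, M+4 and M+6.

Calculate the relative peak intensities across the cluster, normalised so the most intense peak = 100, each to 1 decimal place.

Thallium pattern (n=2): 0.08714304 : 0.41611392 : 0.49674304
Rubidium pattern (n=1): 0.7217 : 0.2783
Convolve the two distributions (both contribute in 2-u steps):
  M: 0.08714304×0.7217 = 0.062891
  M+2: 0.08714304×0.2783 + 0.41611392×0.7217 = 0.324561
  M+4: 0.41611392×0.2783 + 0.49674304×0.7217 = 0.474304
  M+6: 0.49674304×0.2783 = 0.138244
Scale to base peak (0.474304) = 100: 13.3 : 68.4 : 100.0 : 29.1

13.3 : 68.4 : 100.0 : 29.1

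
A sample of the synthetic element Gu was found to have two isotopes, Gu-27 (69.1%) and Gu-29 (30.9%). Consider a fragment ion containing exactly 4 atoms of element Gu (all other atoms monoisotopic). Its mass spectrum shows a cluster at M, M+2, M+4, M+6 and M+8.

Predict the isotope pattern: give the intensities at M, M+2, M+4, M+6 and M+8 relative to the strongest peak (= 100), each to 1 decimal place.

55.9 : 100.0 : 67.1 : 20.0 : 2.2

Expanding (0.691 + 0.309)^4:
P(M) = 0.691^4 = 0.227988
P(M+2) = 4 × 0.691^3 × 0.309^1 = 0.407805
P(M+4) = 6 × 0.691^2 × 0.309^2 = 0.273542
P(M+6) = 4 × 0.691^1 × 0.309^3 = 0.081548
P(M+8) = 0.309^4 = 0.009117
The M+2 peak is largest (0.407805); scaling to 100 gives 55.9 : 100.0 : 67.1 : 20.0 : 2.2.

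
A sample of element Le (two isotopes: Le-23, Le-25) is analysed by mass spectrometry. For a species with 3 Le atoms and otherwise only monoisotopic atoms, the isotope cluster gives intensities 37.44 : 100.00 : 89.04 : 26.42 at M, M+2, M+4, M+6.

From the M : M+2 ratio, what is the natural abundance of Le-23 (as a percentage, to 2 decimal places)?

52.90%

Write p for the Le-23 fraction. I(M+2)/I(M) = [C(3,1)·p^2·(1−p)] / p^3 = 3·(1−p)/p = 100.00/37.44 = 2.6709
(1−p)/p = 2.6709/3 = 0.8903  ⇒  p = 1/(1 + 0.8903) = 0.5290
Le-23: 52.90%, Le-25: 47.10%.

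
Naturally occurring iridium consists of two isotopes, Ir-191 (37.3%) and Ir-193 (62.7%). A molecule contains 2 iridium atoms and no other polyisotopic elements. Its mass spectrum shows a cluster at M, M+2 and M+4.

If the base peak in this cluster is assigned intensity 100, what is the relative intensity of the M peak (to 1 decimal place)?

Binomial terms of (0.373 + 0.627)^2: M 0.1391, M+2 0.4677, M+4 0.3931 → M+2 is the base peak.
P(M+2) = C(2,1) × 0.373^1 × 0.627^1 = 2 × 0.3730 × 0.6270 = 0.467742 (base)
P(M) = C(2,0) × 0.373^2 × 0.627^0 = 1 × 0.139129 × 1.0000 = 0.139129
Relative intensity = 0.139129 / 0.467742 × 100 = 29.7

29.7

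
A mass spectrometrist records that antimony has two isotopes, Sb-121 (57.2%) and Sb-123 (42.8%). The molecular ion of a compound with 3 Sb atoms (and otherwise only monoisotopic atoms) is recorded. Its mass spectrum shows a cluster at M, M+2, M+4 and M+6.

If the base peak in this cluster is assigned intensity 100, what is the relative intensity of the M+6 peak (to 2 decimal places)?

18.66

Binomial terms of (0.572 + 0.428)^3: M 0.1871, M+2 0.4201, M+4 0.3143, M+6 0.0784 → M+2 is the base peak.
P(M+2) = C(3,1) × 0.572^2 × 0.428^1 = 3 × 0.327184 × 0.4280 = 0.420104 (base)
P(M+6) = C(3,3) × 0.572^0 × 0.428^3 = 1 × 1.0000 × 0.07840275 = 0.078403
Relative intensity = 0.078403 / 0.420104 × 100 = 18.66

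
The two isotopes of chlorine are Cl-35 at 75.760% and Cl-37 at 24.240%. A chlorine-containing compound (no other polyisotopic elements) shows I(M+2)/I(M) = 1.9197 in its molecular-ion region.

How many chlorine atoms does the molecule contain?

6

For n independent Cl atoms, I(M+2)/I(M) = n · (abundance Cl-37) / (abundance Cl-35) = n · 0.24240/0.75760.
n = 1.9197 × 0.75760/0.24240 = 6.00 ≈ 6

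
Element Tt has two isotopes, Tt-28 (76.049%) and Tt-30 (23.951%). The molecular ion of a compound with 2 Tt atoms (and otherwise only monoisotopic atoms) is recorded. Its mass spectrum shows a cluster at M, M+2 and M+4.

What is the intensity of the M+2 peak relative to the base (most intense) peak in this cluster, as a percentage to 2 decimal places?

Term probabilities: M 0.5783, M+2 0.3643, M+4 0.0574. Base peak = M.
P(M) = C(2,0) × 0.76049^2 × 0.23951^0 = 1 × 0.57834504 × 1.0000 = 0.578345 (base)
P(M+2) = C(2,1) × 0.76049^1 × 0.23951^1 = 2 × 0.76049 × 0.23951 = 0.364290
Relative intensity = 0.364290 / 0.578345 × 100 = 62.99

62.99%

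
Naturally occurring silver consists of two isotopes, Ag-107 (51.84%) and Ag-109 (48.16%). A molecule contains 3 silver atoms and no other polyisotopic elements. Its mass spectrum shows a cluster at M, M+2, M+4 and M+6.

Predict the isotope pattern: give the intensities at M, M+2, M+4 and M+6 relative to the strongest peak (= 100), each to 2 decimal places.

35.88 : 100.00 : 92.90 : 28.77

Expanding (0.5184 + 0.4816)^3:
P(M) = 0.5184^3 = 0.139314
P(M+2) = 3 × 0.5184^2 × 0.4816^1 = 0.388273
P(M+4) = 3 × 0.5184^1 × 0.4816^2 = 0.360711
P(M+6) = 0.4816^3 = 0.111702
The M+2 peak is largest (0.388273); scaling to 100 gives 35.88 : 100.00 : 92.90 : 28.77.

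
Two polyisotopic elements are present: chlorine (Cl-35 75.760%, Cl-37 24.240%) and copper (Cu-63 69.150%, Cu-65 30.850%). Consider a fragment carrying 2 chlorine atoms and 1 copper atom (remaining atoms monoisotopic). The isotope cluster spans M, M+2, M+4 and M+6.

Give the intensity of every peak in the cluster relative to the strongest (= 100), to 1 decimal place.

92.1 : 100.0 : 35.7 : 4.2

Chlorine pattern (n=2): 0.57395776 : 0.36728448 : 0.05875776
Copper pattern (n=1): 0.6915 : 0.3085
Convolve the two distributions (both contribute in 2-u steps):
  M: 0.57395776×0.6915 = 0.396892
  M+2: 0.57395776×0.3085 + 0.36728448×0.6915 = 0.431043
  M+4: 0.36728448×0.3085 + 0.05875776×0.6915 = 0.153938
  M+6: 0.05875776×0.3085 = 0.018127
Scale to base peak (0.431043) = 100: 92.1 : 100.0 : 35.7 : 4.2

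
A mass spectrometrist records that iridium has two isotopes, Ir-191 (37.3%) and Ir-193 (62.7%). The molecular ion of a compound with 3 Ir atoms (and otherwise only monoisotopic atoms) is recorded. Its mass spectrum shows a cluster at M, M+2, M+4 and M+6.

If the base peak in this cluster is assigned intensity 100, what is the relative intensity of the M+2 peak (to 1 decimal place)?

Binomial terms of (0.373 + 0.627)^3: M 0.0519, M+2 0.2617, M+4 0.4399, M+6 0.2465 → M+4 is the base peak.
P(M+4) = C(3,2) × 0.373^1 × 0.627^2 = 3 × 0.3730 × 0.393129 = 0.439911 (base)
P(M+2) = C(3,1) × 0.373^2 × 0.627^1 = 3 × 0.139129 × 0.6270 = 0.261702
Relative intensity = 0.261702 / 0.439911 × 100 = 59.5

59.5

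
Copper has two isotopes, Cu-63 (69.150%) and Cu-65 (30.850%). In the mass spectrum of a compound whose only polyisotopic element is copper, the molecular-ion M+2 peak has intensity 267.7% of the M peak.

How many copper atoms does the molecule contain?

For n independent Cu atoms, I(M+2)/I(M) = n · (abundance Cu-65) / (abundance Cu-63) = n · 0.30850/0.69150.
n = 2.677 × 0.69150/0.30850 = 6.00 ≈ 6

6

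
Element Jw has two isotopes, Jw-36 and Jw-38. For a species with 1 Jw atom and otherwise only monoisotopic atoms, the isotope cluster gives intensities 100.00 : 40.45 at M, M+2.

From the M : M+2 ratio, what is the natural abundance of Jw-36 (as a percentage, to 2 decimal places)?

Write p for the Jw-36 fraction. I(M+2)/I(M) = [C(1,1)·p^0·(1−p)] / p^1 = 1·(1−p)/p = 40.45/100.00 = 0.4045
(1−p)/p = 0.4045/1 = 0.4045  ⇒  p = 1/(1 + 0.4045) = 0.7120
Jw-36: 71.20%, Jw-38: 28.80%.

71.20%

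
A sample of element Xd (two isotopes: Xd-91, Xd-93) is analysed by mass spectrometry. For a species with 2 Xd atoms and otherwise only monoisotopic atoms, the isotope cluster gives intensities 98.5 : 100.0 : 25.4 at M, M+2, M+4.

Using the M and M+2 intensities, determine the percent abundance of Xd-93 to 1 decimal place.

If p is the fraction of Xd that is Xd-91, then I(M+2)/I(M) = [C(2,1)·p^1·(1−p)] / p^2 = 2·(1−p)/p = 100.0/98.5 = 1.0152
(1−p)/p = 1.0152/2 = 0.5076  ⇒  p = 1/(1 + 0.5076) = 0.6633
Xd-91: 66.3%, Xd-93: 33.7%.

33.7%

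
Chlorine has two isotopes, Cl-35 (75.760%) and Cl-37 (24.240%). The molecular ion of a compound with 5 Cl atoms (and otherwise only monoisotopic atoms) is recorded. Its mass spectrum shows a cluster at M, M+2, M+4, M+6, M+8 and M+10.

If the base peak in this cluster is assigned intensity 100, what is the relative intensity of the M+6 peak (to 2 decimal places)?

20.47

Binomial terms of (0.75760 + 0.24240)^5: M 0.2496, M+2 0.3993, M+4 0.2555, M+6 0.0817, M+8 0.0131, M+10 0.0008 → M+2 is the base peak.
P(M+2) = C(5,1) × 0.75760^4 × 0.24240^1 = 5 × 0.32942751 × 0.2424 = 0.399266 (base)
P(M+6) = C(5,3) × 0.75760^2 × 0.24240^3 = 10 × 0.57395776 × 0.01424288 = 0.081748
Relative intensity = 0.081748 / 0.399266 × 100 = 20.47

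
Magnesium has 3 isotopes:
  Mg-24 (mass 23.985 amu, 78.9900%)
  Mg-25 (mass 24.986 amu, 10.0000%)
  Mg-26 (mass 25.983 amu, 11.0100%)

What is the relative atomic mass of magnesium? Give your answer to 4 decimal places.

Average mass = Σ (abundance × isotope mass) = 0.789900 × 23.985 + 0.100000 × 24.986 + 0.110100 × 25.983
= 18.94575 + 2.49860 + 2.86073 = 24.30508 amu

24.3051 amu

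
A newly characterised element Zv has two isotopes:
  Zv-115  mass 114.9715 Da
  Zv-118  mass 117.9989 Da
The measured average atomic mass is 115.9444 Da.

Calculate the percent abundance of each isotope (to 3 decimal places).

With x = fraction of Zv-115 (so Zv-118 is 1 − x):
114.9715·x + 117.9989·(1 − x) = 115.9444
(114.9715 − 117.9989)·x = 115.9444 − 117.9989
x = -2.0545 / -3.0274 = 0.67864 → 67.864% Zv-115, 32.136% Zv-118.

Zv-115: 67.864%, Zv-118: 32.136%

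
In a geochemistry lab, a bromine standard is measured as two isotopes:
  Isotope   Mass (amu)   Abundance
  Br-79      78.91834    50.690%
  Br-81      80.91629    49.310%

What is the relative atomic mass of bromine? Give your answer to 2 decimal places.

Average mass = Σ (abundance × isotope mass) = 0.50690 × 78.91834 + 0.49310 × 80.91629
= 40.003707 + 39.899823 = 79.903530 amu

79.90 amu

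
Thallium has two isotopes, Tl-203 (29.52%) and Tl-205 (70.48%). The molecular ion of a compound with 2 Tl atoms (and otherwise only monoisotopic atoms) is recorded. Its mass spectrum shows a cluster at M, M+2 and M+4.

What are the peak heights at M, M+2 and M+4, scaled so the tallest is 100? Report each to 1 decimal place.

17.5 : 83.8 : 100.0

Each Tl atom is independently Tl-203 (p = 0.2952) or Tl-205 (q = 0.7048); the cluster is the binomial expansion (p + q)^2.
P(M) = 0.2952^2 = 0.087143
P(M+2) = 2 × 0.2952^1 × 0.7048^1 = 0.416114
P(M+4) = 0.7048^2 = 0.496743
The M+4 peak is largest (0.496743); scaling to 100 gives 17.5 : 83.8 : 100.0.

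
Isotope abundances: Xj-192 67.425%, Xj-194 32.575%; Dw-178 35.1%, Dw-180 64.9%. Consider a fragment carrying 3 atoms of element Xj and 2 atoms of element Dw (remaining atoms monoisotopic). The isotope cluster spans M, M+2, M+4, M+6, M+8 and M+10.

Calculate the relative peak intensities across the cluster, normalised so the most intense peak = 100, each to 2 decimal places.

Element Xj pattern (n=3): 0.30652286 : 0.44427062 : 0.2146402 : 0.03456633
Element Dw pattern (n=2): 0.123201 : 0.455598 : 0.421201
Convolve the two distributions (both contribute in 2-u steps):
  M: 0.30652286×0.123201 = 0.037764
  M+2: 0.30652286×0.455598 + 0.44427062×0.123201 = 0.194386
  M+4: 0.30652286×0.421201 + 0.44427062×0.455598 + 0.2146402×0.123201 = 0.357960
  M+6: 0.44427062×0.421201 + 0.2146402×0.455598 + 0.03456633×0.123201 = 0.289175
  M+8: 0.2146402×0.421201 + 0.03456633×0.455598 = 0.106155
  M+10: 0.03456633×0.421201 = 0.014559
Scale to base peak (0.357960) = 100: 10.55 : 54.30 : 100.00 : 80.78 : 29.66 : 4.07

10.55 : 54.30 : 100.00 : 80.78 : 29.66 : 4.07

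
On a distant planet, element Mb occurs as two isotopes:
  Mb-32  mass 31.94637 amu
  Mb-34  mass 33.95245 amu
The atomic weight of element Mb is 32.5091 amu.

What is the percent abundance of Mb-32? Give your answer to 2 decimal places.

71.95%

Let x be the fractional abundance of Mb-32; then Mb-34 has abundance 1 − x.
31.94637·x + 33.95245·(1 − x) = 32.5091
(31.94637 − 33.95245)·x = 32.5091 − 33.95245
x = -1.44335 / -2.00608 = 0.71949 → 71.95% Mb-32, 28.05% Mb-34.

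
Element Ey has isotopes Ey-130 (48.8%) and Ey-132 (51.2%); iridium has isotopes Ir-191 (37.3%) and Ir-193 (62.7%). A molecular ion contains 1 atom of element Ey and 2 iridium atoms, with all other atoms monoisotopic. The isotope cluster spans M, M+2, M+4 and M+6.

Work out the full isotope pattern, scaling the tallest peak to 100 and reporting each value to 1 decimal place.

15.7 : 69.4 : 100.0 : 46.7

Element Ey pattern (n=1): 0.4880 : 0.5120
Iridium pattern (n=2): 0.139129 : 0.467742 : 0.393129
Convolve the two distributions (both contribute in 2-u steps):
  M: 0.4880×0.139129 = 0.067895
  M+2: 0.4880×0.467742 + 0.5120×0.139129 = 0.299492
  M+4: 0.4880×0.393129 + 0.5120×0.467742 = 0.431331
  M+6: 0.5120×0.393129 = 0.201282
Scale to base peak (0.431331) = 100: 15.7 : 69.4 : 100.0 : 46.7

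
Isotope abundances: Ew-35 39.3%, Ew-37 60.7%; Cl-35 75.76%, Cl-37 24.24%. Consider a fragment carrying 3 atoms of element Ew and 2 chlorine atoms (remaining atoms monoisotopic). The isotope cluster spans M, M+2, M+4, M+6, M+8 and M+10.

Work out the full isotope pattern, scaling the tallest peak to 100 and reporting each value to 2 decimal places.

9.78 : 51.58 : 100.00 : 85.47 : 30.23 : 3.69

Element Ew pattern (n=3): 0.06069846 : 0.28125163 : 0.43440137 : 0.22364854
Chlorine pattern (n=2): 0.57395776 : 0.36728448 : 0.05875776
Convolve the two distributions (both contribute in 2-u steps):
  M: 0.06069846×0.57395776 = 0.034838
  M+2: 0.06069846×0.36728448 + 0.28125163×0.57395776 = 0.183720
  M+4: 0.06069846×0.05875776 + 0.28125163×0.36728448 + 0.43440137×0.57395776 = 0.356194
  M+6: 0.28125163×0.05875776 + 0.43440137×0.36728448 + 0.22364854×0.57395776 = 0.304439
  M+8: 0.43440137×0.05875776 + 0.22364854×0.36728448 = 0.107667
  M+10: 0.22364854×0.05875776 = 0.013141
Scale to base peak (0.356194) = 100: 9.78 : 51.58 : 100.00 : 85.47 : 30.23 : 3.69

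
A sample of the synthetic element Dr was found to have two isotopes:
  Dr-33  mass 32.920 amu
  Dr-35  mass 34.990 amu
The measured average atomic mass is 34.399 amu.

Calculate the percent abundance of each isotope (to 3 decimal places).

Dr-33: 28.551%, Dr-35: 71.449%

Let x be the fractional abundance of Dr-33; then Dr-35 has abundance 1 − x.
32.920·x + 34.990·(1 − x) = 34.399
(32.920 − 34.990)·x = 34.399 − 34.990
x = -0.591 / -2.070 = 0.28551 → 28.551% Dr-33, 71.449% Dr-35.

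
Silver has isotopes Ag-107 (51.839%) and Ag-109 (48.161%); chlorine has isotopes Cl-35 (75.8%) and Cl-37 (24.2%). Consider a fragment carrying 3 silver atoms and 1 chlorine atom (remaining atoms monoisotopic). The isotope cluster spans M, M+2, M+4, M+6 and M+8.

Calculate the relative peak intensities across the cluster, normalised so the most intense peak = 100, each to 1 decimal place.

Silver pattern (n=3): 0.13930601 : 0.38826655 : 0.36071887 : 0.11170857
Chlorine pattern (n=1): 0.7580 : 0.2420
Convolve the two distributions (both contribute in 2-u steps):
  M: 0.13930601×0.7580 = 0.105594
  M+2: 0.13930601×0.2420 + 0.38826655×0.7580 = 0.328018
  M+4: 0.38826655×0.2420 + 0.36071887×0.7580 = 0.367385
  M+6: 0.36071887×0.2420 + 0.11170857×0.7580 = 0.171969
  M+8: 0.11170857×0.2420 = 0.027033
Scale to base peak (0.367385) = 100: 28.7 : 89.3 : 100.0 : 46.8 : 7.4

28.7 : 89.3 : 100.0 : 46.8 : 7.4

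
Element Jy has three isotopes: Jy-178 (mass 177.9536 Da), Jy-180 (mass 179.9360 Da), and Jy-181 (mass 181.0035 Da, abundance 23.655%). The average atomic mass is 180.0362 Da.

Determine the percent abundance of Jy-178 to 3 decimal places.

Let x and y be the fractions of Jy-178 and Jy-180. Then x + y = 1 − 0.23655 = 0.76345 and 177.9536x + 179.9360y = 180.0362 − 0.23655×181.0035 = 137.219822075.
Substituting: 177.9536x + 179.9360(0.76345 − x) = 137.219822075
(177.9536 − 179.9360)x = -0.152317125  ⇒  x = 0.07683, y = 0.68662
Jy-178: 7.683%, Jy-180: 68.662%.

7.683%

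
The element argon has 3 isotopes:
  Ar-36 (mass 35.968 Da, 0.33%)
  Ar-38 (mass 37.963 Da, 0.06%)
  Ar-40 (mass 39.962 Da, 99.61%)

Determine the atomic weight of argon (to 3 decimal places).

Ar = Σ fᵢ·mᵢ = 0.0033 × 35.968 + 0.0006 × 37.963 + 0.9961 × 39.962
= 0.1187 + 0.0228 + 39.8061 = 39.9476 Da

39.948 Da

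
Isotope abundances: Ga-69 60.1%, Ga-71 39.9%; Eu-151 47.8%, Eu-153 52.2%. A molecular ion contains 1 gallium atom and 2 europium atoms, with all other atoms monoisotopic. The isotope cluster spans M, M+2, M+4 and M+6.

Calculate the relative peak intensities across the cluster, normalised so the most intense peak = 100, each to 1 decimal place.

Gallium pattern (n=1): 0.6010 : 0.3990
Europium pattern (n=2): 0.228484 : 0.499032 : 0.272484
Convolve the two distributions (both contribute in 2-u steps):
  M: 0.6010×0.228484 = 0.137319
  M+2: 0.6010×0.499032 + 0.3990×0.228484 = 0.391083
  M+4: 0.6010×0.272484 + 0.3990×0.499032 = 0.362877
  M+6: 0.3990×0.272484 = 0.108721
Scale to base peak (0.391083) = 100: 35.1 : 100.0 : 92.8 : 27.8

35.1 : 100.0 : 92.8 : 27.8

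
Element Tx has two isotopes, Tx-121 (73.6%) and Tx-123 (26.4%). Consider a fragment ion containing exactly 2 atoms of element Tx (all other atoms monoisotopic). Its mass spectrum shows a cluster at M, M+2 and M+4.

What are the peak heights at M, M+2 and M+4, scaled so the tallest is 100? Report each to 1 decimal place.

100.0 : 71.7 : 12.9

Each Tx atom is independently Tx-121 (p = 0.736) or Tx-123 (q = 0.264); the cluster is the binomial expansion (p + q)^2.
P(M) = 0.736^2 = 0.541696
P(M+2) = 2 × 0.736^1 × 0.264^1 = 0.388608
P(M+4) = 0.264^2 = 0.069696
The M peak is largest (0.541696); scaling to 100 gives 100.0 : 71.7 : 12.9.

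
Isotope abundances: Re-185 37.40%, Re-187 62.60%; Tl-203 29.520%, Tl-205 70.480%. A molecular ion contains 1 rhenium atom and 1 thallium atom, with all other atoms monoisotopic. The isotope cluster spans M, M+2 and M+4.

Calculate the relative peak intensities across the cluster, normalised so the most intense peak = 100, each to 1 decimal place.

24.6 : 100.0 : 98.4

Rhenium pattern (n=1): 0.3740 : 0.6260
Thallium pattern (n=1): 0.2952 : 0.7048
Convolve the two distributions (both contribute in 2-u steps):
  M: 0.3740×0.2952 = 0.110405
  M+2: 0.3740×0.7048 + 0.6260×0.2952 = 0.448390
  M+4: 0.6260×0.7048 = 0.441205
Scale to base peak (0.448390) = 100: 24.6 : 100.0 : 98.4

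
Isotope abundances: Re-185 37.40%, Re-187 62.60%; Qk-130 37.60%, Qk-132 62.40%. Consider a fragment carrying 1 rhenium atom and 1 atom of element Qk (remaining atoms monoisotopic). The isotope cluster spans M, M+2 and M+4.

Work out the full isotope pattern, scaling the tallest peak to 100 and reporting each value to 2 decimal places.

Rhenium pattern (n=1): 0.3740 : 0.6260
Element Qk pattern (n=1): 0.3760 : 0.6240
Convolve the two distributions (both contribute in 2-u steps):
  M: 0.3740×0.3760 = 0.140624
  M+2: 0.3740×0.6240 + 0.6260×0.3760 = 0.468752
  M+4: 0.6260×0.6240 = 0.390624
Scale to base peak (0.468752) = 100: 30.00 : 100.00 : 83.33

30.00 : 100.00 : 83.33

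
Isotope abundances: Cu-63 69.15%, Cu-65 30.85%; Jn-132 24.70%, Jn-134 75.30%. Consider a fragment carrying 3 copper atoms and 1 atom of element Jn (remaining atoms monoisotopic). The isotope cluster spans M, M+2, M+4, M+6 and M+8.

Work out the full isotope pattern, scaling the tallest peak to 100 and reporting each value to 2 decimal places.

Copper pattern (n=3): 0.33065611 : 0.44254842 : 0.19743483 : 0.02936064
Element Jn pattern (n=1): 0.2470 : 0.7530
Convolve the two distributions (both contribute in 2-u steps):
  M: 0.33065611×0.2470 = 0.081672
  M+2: 0.33065611×0.7530 + 0.44254842×0.2470 = 0.358294
  M+4: 0.44254842×0.7530 + 0.19743483×0.2470 = 0.382005
  M+6: 0.19743483×0.7530 + 0.02936064×0.2470 = 0.155921
  M+8: 0.02936064×0.7530 = 0.022109
Scale to base peak (0.382005) = 100: 21.38 : 93.79 : 100.00 : 40.82 : 5.79

21.38 : 93.79 : 100.00 : 40.82 : 5.79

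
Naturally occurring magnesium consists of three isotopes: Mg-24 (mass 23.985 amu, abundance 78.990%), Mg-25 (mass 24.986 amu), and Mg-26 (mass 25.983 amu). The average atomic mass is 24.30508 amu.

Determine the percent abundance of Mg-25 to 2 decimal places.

10.00%

Let x and y be the fractions of Mg-25 and Mg-26. Then x + y = 1 − 0.78990 = 0.21010 and 24.986x + 25.983y = 24.30508 − 0.78990×23.985 = 5.3593285.
Substituting: 24.986x + 25.983(0.21010 − x) = 5.3593285
(24.986 − 25.983)x = -0.0996998  ⇒  x = 0.10000, y = 0.11010
Mg-25: 10.00%, Mg-26: 11.01%.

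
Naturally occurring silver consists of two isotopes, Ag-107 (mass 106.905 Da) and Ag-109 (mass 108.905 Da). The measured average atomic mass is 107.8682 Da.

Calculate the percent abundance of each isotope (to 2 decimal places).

Let x be the fractional abundance of Ag-107; then Ag-109 has abundance 1 − x.
106.905·x + 108.905·(1 − x) = 107.8682
(106.905 − 108.905)·x = 107.8682 − 108.905
x = -1.0368 / -2.000 = 0.51840 → 51.84% Ag-107, 48.16% Ag-109.

Ag-107: 51.84%, Ag-109: 48.16%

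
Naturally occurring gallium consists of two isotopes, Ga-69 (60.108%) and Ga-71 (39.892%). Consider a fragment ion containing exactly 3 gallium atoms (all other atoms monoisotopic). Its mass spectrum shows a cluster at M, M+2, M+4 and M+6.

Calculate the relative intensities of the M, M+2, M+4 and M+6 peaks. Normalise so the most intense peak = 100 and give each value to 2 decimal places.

Expanding (0.60108 + 0.39892)^3:
P(M) = 0.60108^3 = 0.217169
P(M+2) = 3 × 0.60108^2 × 0.39892^1 = 0.432386
P(M+4) = 3 × 0.60108^1 × 0.39892^2 = 0.286963
P(M+6) = 0.39892^3 = 0.063483
The M+2 peak is largest (0.432386); scaling to 100 gives 50.23 : 100.00 : 66.37 : 14.68.

50.23 : 100.00 : 66.37 : 14.68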